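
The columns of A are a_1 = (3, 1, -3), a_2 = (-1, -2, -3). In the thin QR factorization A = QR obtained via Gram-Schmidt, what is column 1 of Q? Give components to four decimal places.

a_1 = (3, 1, -3); ‖a_1‖ = 4.3589, so q_1 = (0.6882, 0.2294, -0.6882).

q_1 = (0.6882, 0.2294, -0.6882)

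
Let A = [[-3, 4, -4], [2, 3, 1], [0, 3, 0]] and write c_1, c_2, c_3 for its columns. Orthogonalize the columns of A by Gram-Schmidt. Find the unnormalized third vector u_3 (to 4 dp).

u_3 = (-0.2217, -0.3325, 0.6281)

c_1 = (-3, 2, 0); ‖c_1‖ = 3.6056, so q_1 = (-0.8321, 0.5547, 0.0000).
q_1·c_2 = (-0.8321)·4 + 0.5547·3 + 0.0000·3 = -1.6641.
u_2 = c_2 + 1.6641·q_1 = (2.6154, 3.9231, 3.0000).
‖u_2‖ = 5.5884, so q_2 = (0.4680, 0.7020, 0.5368).
q_1·c_3 = (-0.8321)·(-4) + 0.5547·1 + 0.0000·0 = 3.8829; q_2·c_3 = 0.4680·(-4) + 0.7020·1 + 0.5368·0 = -1.1700.
u_3 = c_3 − 3.8829·q_1 + 1.1700·q_2 = (-0.2217, -0.3325, 0.6281).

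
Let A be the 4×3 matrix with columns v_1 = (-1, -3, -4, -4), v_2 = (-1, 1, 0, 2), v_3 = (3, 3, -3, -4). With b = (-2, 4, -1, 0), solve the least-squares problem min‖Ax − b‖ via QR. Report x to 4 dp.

v_1 = (-1, -3, -4, -4); ‖v_1‖ = 6.4807, so e_1 = (-0.1543, -0.4629, -0.6172, -0.6172).
e_1·v_2 = (-0.1543)·(-1) + (-0.4629)·1 + (-0.6172)·0 + (-0.6172)·2 = -1.5430.
u_2 = v_2 + 1.5430·e_1 = (-1.2381, 0.2857, -0.9524, 1.0476).
‖u_2‖ = 1.9024, so e_2 = (-0.6508, 0.1502, -0.5006, 0.5507).
e_1·v_3 = (-0.1543)·3 + (-0.4629)·3 + (-0.6172)·(-3) + (-0.6172)·(-4) = 2.4689; e_2·v_3 = (-0.6508)·3 + 0.1502·3 + (-0.5006)·(-3) + 0.5507·(-4) = -2.2028.
u_3 = v_3 − 2.4689·e_1 + 2.2028·e_2 = (1.9474, 4.4737, -2.5789, -1.2632).
‖u_3‖ = 5.6615, so e_3 = (0.3440, 0.7902, -0.4555, -0.2231).
Qᵀb = (-0.9258, 2.4030, 2.9284).
Back-substitute: x_3 = 2.9284/5.6615 = 0.5172.
x_2 = (2.4030 + 2.2028·0.5172)/1.9024 = 1.8621.
x_1 = (-0.9258 + 1.5430·1.8621 − 2.4689·0.5172)/6.4807 = 0.1034.

x = (0.1034, 1.8621, 0.5172)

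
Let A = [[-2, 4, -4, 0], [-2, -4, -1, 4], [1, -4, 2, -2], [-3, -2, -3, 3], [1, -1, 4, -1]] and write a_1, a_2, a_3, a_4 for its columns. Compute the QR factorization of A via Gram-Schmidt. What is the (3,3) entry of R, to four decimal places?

q_1 = a_1/‖a_1‖ = (-2, -2, 1, -3, 1)/4.3589 = (-0.4588, -0.4588, 0.2294, -0.6882, 0.2294).
r_{12} = q_1·a_2 = 0.2294.
u_2 = a_2 − 0.2294·q_1 = (4.1053, -3.8947, -4.0526, -1.8421, -1.0526).
‖u_2‖ = 7.2765, so q_2 = (0.5642, -0.5352, -0.5569, -0.2532, -0.1447).
r_{13} = q_1·a_3 = 5.7354; r_{23} = q_2·a_3 = -2.6545.
u_3 = a_3 − 5.7354·q_1 + 2.6545·q_2 = (0.1292, 0.2107, -0.7942, 0.2753, 2.3002).
r_{33} = ‖u_3‖ = 2.4614.

r_{33} = 2.4614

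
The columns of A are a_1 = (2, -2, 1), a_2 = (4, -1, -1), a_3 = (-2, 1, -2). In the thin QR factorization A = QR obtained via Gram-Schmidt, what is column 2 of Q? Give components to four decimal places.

a_1 = (2, -2, 1); ‖a_1‖ = 3.0000, so e_1 = (0.6667, -0.6667, 0.3333).
e_1·a_2 = 0.6667·4 + (-0.6667)·(-1) + 0.3333·(-1) = 3.0000.
u_2 = a_2 − 3.0000·e_1 = (2.0000, 1.0000, -2.0000).
‖u_2‖ = 3.0000, so e_2 = (0.6667, 0.3333, -0.6667).

e_2 = (0.6667, 0.3333, -0.6667)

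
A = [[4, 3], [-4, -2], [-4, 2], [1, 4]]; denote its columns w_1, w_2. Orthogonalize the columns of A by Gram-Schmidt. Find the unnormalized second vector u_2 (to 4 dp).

u_2 = (1.6939, -0.6939, 3.3061, 3.6735)

q_1 = w_1/‖w_1‖ = (4, -4, -4, 1)/7.0000 = (0.5714, -0.5714, -0.5714, 0.1429).
r_{12} = q_1·w_2 = 2.2857.
u_2 = w_2 − 2.2857·q_1 = (1.6939, -0.6939, 3.3061, 3.6735).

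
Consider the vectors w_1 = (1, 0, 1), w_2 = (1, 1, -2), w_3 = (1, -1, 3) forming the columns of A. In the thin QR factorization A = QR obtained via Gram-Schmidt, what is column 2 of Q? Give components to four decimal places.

w_1 = (1, 0, 1); ‖w_1‖ = 1.4142, so e_1 = (0.7071, 0.0000, 0.7071).
e_1·w_2 = 0.7071·1 + 0.0000·1 + 0.7071·(-2) = -0.7071.
u_2 = w_2 + 0.7071·e_1 = (1.5000, 1.0000, -1.5000).
‖u_2‖ = 2.3452, so e_2 = (0.6396, 0.4264, -0.6396).

e_2 = (0.6396, 0.4264, -0.6396)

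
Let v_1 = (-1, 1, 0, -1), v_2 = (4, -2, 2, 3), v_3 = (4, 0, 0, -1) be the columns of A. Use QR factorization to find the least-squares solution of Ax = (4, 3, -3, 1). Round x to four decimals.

x = (-1.2549, -0.5588, 1.0882)

e_1 = v_1/‖v_1‖ = (-1, 1, 0, -1)/1.7321 = (-0.5774, 0.5774, 0.0000, -0.5774).
r_{12} = e_1·v_2 = -5.1962.
u_2 = v_2 + 5.1962·e_1 = (1.0000, 1.0000, 2.0000, 0.0000).
‖u_2‖ = 2.4495, so e_2 = (0.4082, 0.4082, 0.8165, 0.0000).
r_{13} = e_1·v_3 = -1.7321; r_{23} = e_2·v_3 = 1.6330.
u_3 = v_3 + 1.7321·e_1 − 1.6330·e_2 = (2.3333, 0.3333, -1.3333, -2.0000).
‖u_3‖ = 3.3665, so e_3 = (0.6931, 0.0990, -0.3961, -0.5941).
Qᵀb = (-1.1547, 0.4082, 3.6635).
Back-substitute: x_3 = 3.6635/3.3665 = 1.0882.
x_2 = (0.4082 − 1.6330·1.0882)/2.4495 = -0.5588.
x_1 = (-1.1547 + 5.1962·(-0.5588) + 1.7321·1.0882)/1.7321 = -1.2549.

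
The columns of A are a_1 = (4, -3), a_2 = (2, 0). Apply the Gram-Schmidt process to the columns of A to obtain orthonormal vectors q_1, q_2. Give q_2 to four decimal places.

q_2 = (0.6000, 0.8000)

q_1 = a_1/‖a_1‖ = (4, -3)/5.0000 = (0.8000, -0.6000).
r_{12} = q_1·a_2 = 1.6000.
u_2 = a_2 − 1.6000·q_1 = (0.7200, 0.9600).
‖u_2‖ = 1.2000, so q_2 = (0.6000, 0.8000).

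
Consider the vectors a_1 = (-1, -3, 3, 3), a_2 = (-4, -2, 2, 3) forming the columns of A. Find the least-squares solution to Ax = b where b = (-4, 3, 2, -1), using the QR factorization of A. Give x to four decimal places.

x = (-1.1405, 1.1973)

q_1 = a_1/‖a_1‖ = (-1, -3, 3, 3)/5.2915 = (-0.1890, -0.5669, 0.5669, 0.5669).
r_{12} = q_1·a_2 = 4.7246.
u_2 = a_2 − 4.7246·q_1 = (-3.1071, 0.6786, -0.6786, 0.3214).
‖u_2‖ = 3.2678, so q_2 = (-0.9508, 0.2077, -0.2077, 0.0984).
Qᵀb = (-0.3780, 3.9126).
Back-substitute: x_2 = 3.9126/3.2678 = 1.1973.
x_1 = (-0.3780 − 4.7246·1.1973)/5.2915 = -1.1405.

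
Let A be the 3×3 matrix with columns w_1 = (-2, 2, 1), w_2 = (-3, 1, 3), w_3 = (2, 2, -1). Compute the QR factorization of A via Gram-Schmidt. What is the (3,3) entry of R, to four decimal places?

r_{33} = 1.6971

w_1 = (-2, 2, 1); ‖w_1‖ = 3.0000, so e_1 = (-0.6667, 0.6667, 0.3333).
e_1·w_2 = (-0.6667)·(-3) + 0.6667·1 + 0.3333·3 = 3.6667.
u_2 = w_2 − 3.6667·e_1 = (-0.5556, -1.4444, 1.7778).
‖u_2‖ = 2.3570, so e_2 = (-0.2357, -0.6128, 0.7542).
e_1·w_3 = (-0.6667)·2 + 0.6667·2 + 0.3333·(-1) = -0.3333; e_2·w_3 = (-0.2357)·2 + (-0.6128)·2 + 0.7542·(-1) = -2.4513.
u_3 = w_3 + 0.3333·e_1 + 2.4513·e_2 = (1.2000, 0.7200, 0.9600).
r_{33} = ‖u_3‖ = 1.6971.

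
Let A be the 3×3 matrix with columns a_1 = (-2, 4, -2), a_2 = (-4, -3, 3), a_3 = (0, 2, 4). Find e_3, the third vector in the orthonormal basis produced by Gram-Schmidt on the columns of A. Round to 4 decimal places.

e_3 = (0.2242, 0.5232, 0.8222)

a_1 = (-2, 4, -2); ‖a_1‖ = 4.8990, so e_1 = (-0.4082, 0.8165, -0.4082).
e_1·a_2 = (-0.4082)·(-4) + 0.8165·(-3) + (-0.4082)·3 = -2.0412.
u_2 = a_2 + 2.0412·e_1 = (-4.8333, -1.3333, 2.1667).
‖u_2‖ = 5.4620, so e_2 = (-0.8849, -0.2441, 0.3967).
e_1·a_3 = (-0.4082)·0 + 0.8165·2 + (-0.4082)·4 = 0.0000; e_2·a_3 = (-0.8849)·0 + (-0.2441)·2 + 0.3967·4 = 1.0985.
u_3 = a_3 + 0.0000·e_1 − 1.0985·e_2 = (0.9721, 2.2682, 3.5642).
‖u_3‖ = 4.3351, so e_3 = (0.2242, 0.5232, 0.8222).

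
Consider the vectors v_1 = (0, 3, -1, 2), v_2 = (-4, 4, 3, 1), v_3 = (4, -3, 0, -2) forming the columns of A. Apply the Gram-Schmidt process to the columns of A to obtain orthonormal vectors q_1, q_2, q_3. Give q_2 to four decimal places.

v_1 = (0, 3, -1, 2); ‖v_1‖ = 3.7417, so q_1 = (0.0000, 0.8018, -0.2673, 0.5345).
q_1·v_2 = 0.0000·(-4) + 0.8018·4 + (-0.2673)·3 + 0.5345·1 = 2.9399.
u_2 = v_2 − 2.9399·q_1 = (-4.0000, 1.6429, 3.7857, -0.5714).
‖u_2‖ = 5.7756, so q_2 = (-0.6926, 0.2844, 0.6555, -0.0989).

q_2 = (-0.6926, 0.2844, 0.6555, -0.0989)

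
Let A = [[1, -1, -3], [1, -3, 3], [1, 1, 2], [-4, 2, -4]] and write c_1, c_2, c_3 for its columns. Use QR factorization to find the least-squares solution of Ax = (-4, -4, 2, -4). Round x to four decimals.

c_1 = (1, 1, 1, -4); ‖c_1‖ = 4.3589, so e_1 = (0.2294, 0.2294, 0.2294, -0.9177).
e_1·c_2 = 0.2294·(-1) + 0.2294·(-3) + 0.2294·1 + (-0.9177)·2 = -2.5236.
u_2 = c_2 + 2.5236·e_1 = (-0.4211, -2.4211, 1.5789, -0.3158).
‖u_2‖ = 2.9380, so e_2 = (-0.1433, -0.8241, 0.5374, -0.1075).
e_1·c_3 = 0.2294·(-3) + 0.2294·3 + 0.2294·2 + (-0.9177)·(-4) = 4.1295; e_2·c_3 = (-0.1433)·(-3) + (-0.8241)·3 + 0.5374·2 + (-0.1075)·(-4) = -0.5374.
u_3 = c_3 − 4.1295·e_1 + 0.5374·e_2 = (-4.0244, 1.6098, 1.3415, -0.2683).
‖u_3‖ = 4.5452, so e_3 = (-0.8854, 0.3542, 0.2951, -0.0590).
Qᵀb = (2.2942, 5.3743, 2.9514).
Back-substitute: x_3 = 2.9514/4.5452 = 0.6494.
x_2 = (5.3743 + 0.5374·0.6494)/2.9380 = 1.9481.
x_1 = (2.2942 + 2.5236·1.9481 − 4.1295·0.6494)/4.3589 = 1.0390.

x = (1.0390, 1.9481, 0.6494)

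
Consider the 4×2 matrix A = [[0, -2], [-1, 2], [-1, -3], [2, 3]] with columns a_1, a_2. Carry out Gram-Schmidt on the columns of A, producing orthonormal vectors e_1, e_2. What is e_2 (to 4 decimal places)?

e_2 = (-0.4736, 0.7499, -0.4341, 0.1579)

a_1 = (0, -1, -1, 2); ‖a_1‖ = 2.4495, so e_1 = (0.0000, -0.4082, -0.4082, 0.8165).
e_1·a_2 = 0.0000·(-2) + (-0.4082)·2 + (-0.4082)·(-3) + 0.8165·3 = 2.8577.
u_2 = a_2 − 2.8577·e_1 = (-2.0000, 3.1667, -1.8333, 0.6667).
‖u_2‖ = 4.2230, so e_2 = (-0.4736, 0.7499, -0.4341, 0.1579).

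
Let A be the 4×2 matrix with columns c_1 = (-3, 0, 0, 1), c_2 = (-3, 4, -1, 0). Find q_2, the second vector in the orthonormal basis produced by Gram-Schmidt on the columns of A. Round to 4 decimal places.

c_1 = (-3, 0, 0, 1); ‖c_1‖ = 3.1623, so q_1 = (-0.9487, 0.0000, 0.0000, 0.3162).
q_1·c_2 = (-0.9487)·(-3) + 0.0000·4 + 0.0000·(-1) + 0.3162·0 = 2.8460.
u_2 = c_2 − 2.8460·q_1 = (-0.3000, 4.0000, -1.0000, -0.9000).
‖u_2‖ = 4.2308, so q_2 = (-0.0709, 0.9454, -0.2364, -0.2127).

q_2 = (-0.0709, 0.9454, -0.2364, -0.2127)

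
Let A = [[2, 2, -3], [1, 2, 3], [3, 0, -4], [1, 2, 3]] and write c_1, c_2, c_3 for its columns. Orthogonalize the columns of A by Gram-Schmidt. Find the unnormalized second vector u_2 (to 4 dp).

q_1 = c_1/‖c_1‖ = (2, 1, 3, 1)/3.8730 = (0.5164, 0.2582, 0.7746, 0.2582).
r_{12} = q_1·c_2 = 2.0656.
u_2 = c_2 − 2.0656·q_1 = (0.9333, 1.4667, -1.6000, 1.4667).

u_2 = (0.9333, 1.4667, -1.6000, 1.4667)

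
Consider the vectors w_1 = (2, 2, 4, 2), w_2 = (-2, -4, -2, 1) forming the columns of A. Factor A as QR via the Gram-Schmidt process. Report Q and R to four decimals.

Q = [[0.3780, -0.1949], [0.3780, -0.7407], [0.7559, 0.1559], [0.3780, 0.6237]], R = [[5.2915, -3.4017], [0.0000, 3.6645]]

q_1 = w_1/‖w_1‖ = (2, 2, 4, 2)/5.2915 = (0.3780, 0.3780, 0.7559, 0.3780).
r_{12} = q_1·w_2 = -3.4017.
u_2 = w_2 + 3.4017·q_1 = (-0.7143, -2.7143, 0.5714, 2.2857).
‖u_2‖ = 3.6645, so q_2 = (-0.1949, -0.7407, 0.1559, 0.6237).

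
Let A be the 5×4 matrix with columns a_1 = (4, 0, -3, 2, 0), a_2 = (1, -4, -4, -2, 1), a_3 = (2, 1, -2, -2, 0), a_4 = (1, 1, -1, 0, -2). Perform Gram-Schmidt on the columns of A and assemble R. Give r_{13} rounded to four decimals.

a_1 = (4, 0, -3, 2, 0); ‖a_1‖ = 5.3852, so e_1 = (0.7428, 0.0000, -0.5571, 0.3714, 0.0000).
r_{13} = e_1·a_3 = 1.8570.

r_{13} = 1.8570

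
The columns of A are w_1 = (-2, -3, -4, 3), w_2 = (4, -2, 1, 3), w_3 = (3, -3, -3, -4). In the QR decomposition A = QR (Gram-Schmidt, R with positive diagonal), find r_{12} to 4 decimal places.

r_{12} = 0.4867

w_1 = (-2, -3, -4, 3); ‖w_1‖ = 6.1644, so q_1 = (-0.3244, -0.4867, -0.6489, 0.4867).
r_{12} = q_1·w_2 = 0.4867.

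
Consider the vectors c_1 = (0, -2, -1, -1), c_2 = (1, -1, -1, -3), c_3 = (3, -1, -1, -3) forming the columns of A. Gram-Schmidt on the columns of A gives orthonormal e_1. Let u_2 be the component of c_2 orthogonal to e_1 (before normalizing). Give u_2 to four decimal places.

u_2 = (1.0000, 1.0000, 0.0000, -2.0000)

e_1 = c_1/‖c_1‖ = (0, -2, -1, -1)/2.4495 = (0.0000, -0.8165, -0.4082, -0.4082).
r_{12} = e_1·c_2 = 2.4495.
u_2 = c_2 − 2.4495·e_1 = (1.0000, 1.0000, 0.0000, -2.0000).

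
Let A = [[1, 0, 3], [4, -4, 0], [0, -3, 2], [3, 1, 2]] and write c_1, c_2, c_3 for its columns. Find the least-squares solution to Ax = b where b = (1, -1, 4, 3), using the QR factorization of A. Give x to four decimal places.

e_1 = c_1/‖c_1‖ = (1, 4, 0, 3)/5.0990 = (0.1961, 0.7845, 0.0000, 0.5883).
r_{12} = e_1·c_2 = -2.5495.
u_2 = c_2 + 2.5495·e_1 = (0.5000, -2.0000, -3.0000, 2.5000).
‖u_2‖ = 4.4159, so e_2 = (0.1132, -0.4529, -0.6794, 0.5661).
r_{13} = e_1·c_3 = 1.7650; r_{23} = e_2·c_3 = 0.1132.
u_3 = c_3 − 1.7650·e_1 − 0.1132·e_2 = (2.6410, -1.3333, 2.0769, 0.8974).
‖u_3‖ = 3.7245, so e_3 = (0.7091, -0.3580, 0.5576, 0.2410).
Qᵀb = (1.1767, -0.4529, 4.0205).
Back-substitute: x_3 = 4.0205/3.7245 = 1.0795.
x_2 = (-0.4529 − 0.1132·1.0795)/4.4159 = -0.1302.
x_1 = (1.1767 + 2.5495·(-0.1302) − 1.7650·1.0795)/5.0990 = -0.2080.

x = (-0.2080, -0.1302, 1.0795)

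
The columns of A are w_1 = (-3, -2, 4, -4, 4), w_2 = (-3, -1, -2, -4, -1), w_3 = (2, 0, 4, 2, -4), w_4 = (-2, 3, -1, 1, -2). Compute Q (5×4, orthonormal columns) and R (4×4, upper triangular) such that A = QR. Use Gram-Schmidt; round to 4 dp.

w_1 = (-3, -2, 4, -4, 4); ‖w_1‖ = 7.8102, so q_1 = (-0.3841, -0.2561, 0.5121, -0.5121, 0.5121).
q_1·w_2 = (-0.3841)·(-3) + (-0.2561)·(-1) + 0.5121·(-2) + (-0.5121)·(-4) + 0.5121·(-1) = 1.9206.
u_2 = w_2 − 1.9206·q_1 = (-2.2623, -0.5082, -2.9836, -3.0164, -1.9836).
‖u_2‖ = 5.2260, so q_2 = (-0.4329, -0.0972, -0.5709, -0.5772, -0.3796).
q_1·w_3 = (-0.3841)·2 + (-0.2561)·0 + 0.5121·4 + (-0.5121)·2 + 0.5121·(-4) = -1.7925; q_2·w_3 = (-0.4329)·2 + (-0.0972)·0 + (-0.5709)·4 + (-0.5772)·2 + (-0.3796)·(-4) = -2.7855.
u_3 = w_3 + 1.7925·q_1 + 2.7855·q_2 = (0.1056, -0.7299, 3.3277, -0.5258, -4.1393).
‖u_3‖ = 5.3877, so q_3 = (0.0196, -0.1355, 0.6177, -0.0976, -0.7683).
q_1·w_4 = (-0.3841)·(-2) + (-0.2561)·3 + 0.5121·(-1) + (-0.5121)·1 + 0.5121·(-2) = -2.0486; q_2·w_4 = (-0.4329)·(-2) + (-0.0972)·3 + (-0.5709)·(-1) + (-0.5772)·1 + (-0.3796)·(-2) = 1.3269; q_3·w_4 = 0.0196·(-2) + (-0.1355)·3 + 0.6177·(-1) + (-0.0976)·1 + (-0.7683)·(-2) = 0.3757.
u_4 = w_4 + 2.0486·q_1 − 1.3269·q_2 − 0.3757·q_3 = (-2.2199, 2.6553, 0.5747, 0.7533, -0.1586).
‖u_4‖ = 3.5919, so q_4 = (-0.6180, 0.7393, 0.1600, 0.2097, -0.0441).

Q = [[-0.3841, -0.4329, 0.0196, -0.6180], [-0.2561, -0.0972, -0.1355, 0.7393], [0.5121, -0.5709, 0.6177, 0.1600], [-0.5121, -0.5772, -0.0976, 0.2097], [0.5121, -0.3796, -0.7683, -0.0441]], R = [[7.8102, 1.9206, -1.7925, -2.0486], [0.0000, 5.2260, -2.7855, 1.3269], [0.0000, 0.0000, 5.3877, 0.3757], [0.0000, 0.0000, 0.0000, 3.5919]]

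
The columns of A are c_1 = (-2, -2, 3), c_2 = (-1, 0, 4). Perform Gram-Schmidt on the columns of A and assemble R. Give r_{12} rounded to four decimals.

e_1 = c_1/‖c_1‖ = (-2, -2, 3)/4.1231 = (-0.4851, -0.4851, 0.7276).
r_{12} = e_1·c_2 = 3.3955.

r_{12} = 3.3955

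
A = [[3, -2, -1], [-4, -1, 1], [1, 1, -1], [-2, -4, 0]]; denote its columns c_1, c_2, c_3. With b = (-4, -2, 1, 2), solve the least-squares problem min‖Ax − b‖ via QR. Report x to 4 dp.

x = (-0.8212, 0.3976, -1.8565)

e_1 = c_1/‖c_1‖ = (3, -4, 1, -2)/5.4772 = (0.5477, -0.7303, 0.1826, -0.3651).
r_{12} = e_1·c_2 = 1.2780.
u_2 = c_2 − 1.2780·e_1 = (-2.7000, -0.0667, 0.7667, -3.5333).
‖u_2‖ = 4.5129, so e_2 = (-0.5983, -0.0148, 0.1699, -0.7829).
r_{13} = e_1·c_3 = -1.4606; r_{23} = e_2·c_3 = 0.4136.
u_3 = c_3 + 1.4606·e_1 − 0.4136·e_2 = (0.0475, -0.0606, -0.8036, -0.2095).
‖u_3‖ = 0.8340, so e_3 = (0.0569, -0.0726, -0.9635, -0.2512).
Qᵀb = (-1.2780, 1.0267, -1.5483).
Back-substitute: x_3 = -1.5483/0.8340 = -1.8565.
x_2 = (1.0267 − 0.4136·(-1.8565))/4.5129 = 0.3976.
x_1 = (-1.2780 − 1.2780·0.3976 + 1.4606·(-1.8565))/5.4772 = -0.8212.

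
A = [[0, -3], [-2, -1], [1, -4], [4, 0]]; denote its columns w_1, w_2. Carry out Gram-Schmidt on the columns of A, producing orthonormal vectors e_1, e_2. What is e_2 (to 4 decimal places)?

e_1 = w_1/‖w_1‖ = (0, -2, 1, 4)/4.5826 = (0.0000, -0.4364, 0.2182, 0.8729).
r_{12} = e_1·w_2 = -0.4364.
u_2 = w_2 + 0.4364·e_1 = (-3.0000, -1.1905, -3.9048, 0.3810).
‖u_2‖ = 5.0803, so e_2 = (-0.5905, -0.2343, -0.7686, 0.0750).

e_2 = (-0.5905, -0.2343, -0.7686, 0.0750)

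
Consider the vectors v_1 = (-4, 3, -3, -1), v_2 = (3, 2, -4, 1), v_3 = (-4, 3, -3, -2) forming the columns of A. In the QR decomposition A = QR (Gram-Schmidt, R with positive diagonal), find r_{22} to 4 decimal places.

r_{22} = 5.4116

v_1 = (-4, 3, -3, -1); ‖v_1‖ = 5.9161, so e_1 = (-0.6761, 0.5071, -0.5071, -0.1690).
e_1·v_2 = (-0.6761)·3 + 0.5071·2 + (-0.5071)·(-4) + (-0.1690)·1 = 0.8452.
u_2 = v_2 − 0.8452·e_1 = (3.5714, 1.5714, -3.5714, 1.1429).
r_{22} = ‖u_2‖ = 5.4116.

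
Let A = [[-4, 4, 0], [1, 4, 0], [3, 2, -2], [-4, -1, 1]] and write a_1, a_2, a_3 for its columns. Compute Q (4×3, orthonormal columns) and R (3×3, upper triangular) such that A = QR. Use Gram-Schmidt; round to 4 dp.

e_1 = a_1/‖a_1‖ = (-4, 1, 3, -4)/6.4807 = (-0.6172, 0.1543, 0.4629, -0.6172).
r_{12} = e_1·a_2 = -0.3086.
u_2 = a_2 + 0.3086·e_1 = (3.8095, 4.0476, 2.1429, -1.1905).
‖u_2‖ = 6.0749, so e_2 = (0.6271, 0.6663, 0.3527, -0.1960).
r_{13} = e_1·a_3 = -1.5430; r_{23} = e_2·a_3 = -0.9014.
u_3 = a_3 + 1.5430·e_1 + 0.9014·e_2 = (-0.3871, 0.8387, -0.9677, -0.1290).
‖u_3‖ = 1.3440, so e_3 = (-0.2880, 0.6240, -0.7200, -0.0960).

Q = [[-0.6172, 0.6271, -0.2880], [0.1543, 0.6663, 0.6240], [0.4629, 0.3527, -0.7200], [-0.6172, -0.1960, -0.0960]], R = [[6.4807, -0.3086, -1.5430], [0.0000, 6.0749, -0.9014], [0.0000, 0.0000, 1.3440]]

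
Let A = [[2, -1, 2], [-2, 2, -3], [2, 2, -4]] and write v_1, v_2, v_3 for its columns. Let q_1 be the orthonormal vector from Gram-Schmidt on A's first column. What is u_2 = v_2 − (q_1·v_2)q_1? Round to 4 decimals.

u_2 = (-0.6667, 1.6667, 2.3333)

v_1 = (2, -2, 2); ‖v_1‖ = 3.4641, so q_1 = (0.5774, -0.5774, 0.5774).
q_1·v_2 = 0.5774·(-1) + (-0.5774)·2 + 0.5774·2 = -0.5774.
u_2 = v_2 + 0.5774·q_1 = (-0.6667, 1.6667, 2.3333).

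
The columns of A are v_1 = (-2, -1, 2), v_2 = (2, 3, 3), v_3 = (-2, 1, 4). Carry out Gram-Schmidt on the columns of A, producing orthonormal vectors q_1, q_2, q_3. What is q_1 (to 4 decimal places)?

v_1 = (-2, -1, 2); ‖v_1‖ = 3.0000, so q_1 = (-0.6667, -0.3333, 0.6667).

q_1 = (-0.6667, -0.3333, 0.6667)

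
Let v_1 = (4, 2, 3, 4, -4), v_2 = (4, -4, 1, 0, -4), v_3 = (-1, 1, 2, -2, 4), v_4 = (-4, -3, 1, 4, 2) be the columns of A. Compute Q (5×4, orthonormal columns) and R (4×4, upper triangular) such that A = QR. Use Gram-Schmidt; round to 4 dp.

q_1 = v_1/‖v_1‖ = (4, 2, 3, 4, -4)/7.8102 = (0.5121, 0.2561, 0.3841, 0.5121, -0.5121).
r_{12} = q_1·v_2 = 3.4570.
u_2 = v_2 − 3.4570·q_1 = (2.2295, -4.8852, -0.3279, -1.7705, -2.2295).
‖u_2‖ = 6.0868, so q_2 = (0.3663, -0.8026, -0.0539, -0.2909, -0.3663).
r_{13} = q_1·v_3 = -2.5607; r_{23} = q_2·v_3 = -2.1600.
u_3 = v_3 + 2.5607·q_1 + 2.1600·q_2 = (1.1027, -0.0779, 2.8673, -1.3168, 1.8973).
‖u_3‖ = 3.8441, so q_3 = (0.2868, -0.0203, 0.7459, -0.3426, 0.4936).
r_{14} = q_1·v_4 = -1.4084; r_{24} = q_2·v_4 = -1.0073; r_{34} = q_3·v_4 = -0.7238.
u_4 = v_4 + 1.4084·q_1 + 1.0073·q_2 + 0.7238·q_3 = (-2.7021, -3.4625, 2.0266, 4.1804, 1.2670).
‖u_4‖ = 6.5175, so q_4 = (-0.4146, -0.5313, 0.3109, 0.6414, 0.1944).

Q = [[0.5121, 0.3663, 0.2868, -0.4146], [0.2561, -0.8026, -0.0203, -0.5313], [0.3841, -0.0539, 0.7459, 0.3109], [0.5121, -0.2909, -0.3426, 0.6414], [-0.5121, -0.3663, 0.4936, 0.1944]], R = [[7.8102, 3.4570, -2.5607, -1.4084], [0.0000, 6.0868, -2.1600, -1.0073], [0.0000, 0.0000, 3.8441, -0.7238], [0.0000, 0.0000, 0.0000, 6.5175]]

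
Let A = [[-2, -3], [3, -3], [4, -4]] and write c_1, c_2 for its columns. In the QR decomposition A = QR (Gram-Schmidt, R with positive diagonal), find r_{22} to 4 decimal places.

q_1 = c_1/‖c_1‖ = (-2, 3, 4)/5.3852 = (-0.3714, 0.5571, 0.7428).
r_{12} = q_1·c_2 = -3.5282.
u_2 = c_2 + 3.5282·q_1 = (-4.3103, -1.0345, -1.3793).
r_{22} = ‖u_2‖ = 4.6424.

r_{22} = 4.6424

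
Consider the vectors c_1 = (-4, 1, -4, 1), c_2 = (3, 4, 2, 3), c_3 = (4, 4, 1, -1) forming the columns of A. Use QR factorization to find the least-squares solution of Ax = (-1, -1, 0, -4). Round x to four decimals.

c_1 = (-4, 1, -4, 1); ‖c_1‖ = 5.8310, so q_1 = (-0.6860, 0.1715, -0.6860, 0.1715).
q_1·c_2 = (-0.6860)·3 + 0.1715·4 + (-0.6860)·2 + 0.1715·3 = -2.2295.
u_2 = c_2 + 2.2295·q_1 = (1.4706, 4.3824, 0.4706, 3.3824).
‖u_2‖ = 5.7471, so q_2 = (0.2559, 0.7625, 0.0819, 0.5885).
q_1·c_3 = (-0.6860)·4 + 0.1715·4 + (-0.6860)·1 + 0.1715·(-1) = -2.9155; q_2·c_3 = 0.2559·4 + 0.7625·4 + 0.0819·1 + 0.5885·(-1) = 3.5670.
u_3 = c_3 + 2.9155·q_1 − 3.5670·q_2 = (1.0873, 1.7801, -1.2921, -2.5993).
‖u_3‖ = 3.5744, so q_3 = (0.3042, 0.4980, -0.3615, -0.7272).
Qᵀb = (-0.1715, -3.3725, 2.1066).
Back-substitute: x_3 = 2.1066/3.5744 = 0.5894.
x_2 = (-3.3725 − 3.5670·0.5894)/5.7471 = -0.9526.
x_1 = (-0.1715 + 2.2295·(-0.9526) + 2.9155·0.5894)/5.8310 = -0.0990.

x = (-0.0990, -0.9526, 0.5894)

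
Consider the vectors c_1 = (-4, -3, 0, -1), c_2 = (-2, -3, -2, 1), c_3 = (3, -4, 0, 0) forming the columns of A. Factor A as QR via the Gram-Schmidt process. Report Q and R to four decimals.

Q = [[-0.7845, 0.1616, 0.5864], [-0.5883, -0.4041, -0.6945], [0.0000, -0.7004, 0.3244], [-0.1961, 0.5657, -0.2620]], R = [[5.0990, 3.1379, 0.0000], [0.0000, 2.8555, 2.1012], [0.0000, 0.0000, 4.5371]]

c_1 = (-4, -3, 0, -1); ‖c_1‖ = 5.0990, so e_1 = (-0.7845, -0.5883, 0.0000, -0.1961).
e_1·c_2 = (-0.7845)·(-2) + (-0.5883)·(-3) + 0.0000·(-2) + (-0.1961)·1 = 3.1379.
u_2 = c_2 − 3.1379·e_1 = (0.4615, -1.1538, -2.0000, 1.6154).
‖u_2‖ = 2.8555, so e_2 = (0.1616, -0.4041, -0.7004, 0.5657).
e_1·c_3 = (-0.7845)·3 + (-0.5883)·(-4) + 0.0000·0 + (-0.1961)·0 = 0.0000; e_2·c_3 = 0.1616·3 + (-0.4041)·(-4) + (-0.7004)·0 + 0.5657·0 = 2.1012.
u_3 = c_3 + 0.0000·e_1 − 2.1012·e_2 = (2.6604, -3.1509, 1.4717, -1.1887).
‖u_3‖ = 4.5371, so e_3 = (0.5864, -0.6945, 0.3244, -0.2620).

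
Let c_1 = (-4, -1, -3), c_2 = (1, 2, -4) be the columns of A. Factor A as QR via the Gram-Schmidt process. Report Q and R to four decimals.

c_1 = (-4, -1, -3); ‖c_1‖ = 5.0990, so e_1 = (-0.7845, -0.1961, -0.5883).
e_1·c_2 = (-0.7845)·1 + (-0.1961)·2 + (-0.5883)·(-4) = 1.1767.
u_2 = c_2 − 1.1767·e_1 = (1.9231, 2.2308, -3.3077).
‖u_2‖ = 4.4289, so e_2 = (0.4342, 0.5037, -0.7468).

Q = [[-0.7845, 0.4342], [-0.1961, 0.5037], [-0.5883, -0.7468]], R = [[5.0990, 1.1767], [0.0000, 4.4289]]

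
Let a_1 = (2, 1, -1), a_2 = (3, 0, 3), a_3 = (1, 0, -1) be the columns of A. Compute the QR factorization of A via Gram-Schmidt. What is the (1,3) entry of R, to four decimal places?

a_1 = (2, 1, -1); ‖a_1‖ = 2.4495, so q_1 = (0.8165, 0.4082, -0.4082).
r_{13} = q_1·a_3 = 1.2247.

r_{13} = 1.2247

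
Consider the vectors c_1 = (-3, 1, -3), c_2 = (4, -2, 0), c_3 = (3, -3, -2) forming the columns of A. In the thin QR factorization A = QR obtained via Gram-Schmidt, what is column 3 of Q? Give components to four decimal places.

q_1 = c_1/‖c_1‖ = (-3, 1, -3)/4.3589 = (-0.6882, 0.2294, -0.6882).
r_{12} = q_1·c_2 = -3.2118.
u_2 = c_2 + 3.2118·q_1 = (1.7895, -1.2632, -2.2105).
‖u_2‖ = 3.1119, so q_2 = (0.5750, -0.4059, -0.7103).
r_{13} = q_1·c_3 = -1.3765; r_{23} = q_2·c_3 = 4.3635.
u_3 = c_3 + 1.3765·q_1 − 4.3635·q_2 = (-0.4565, -0.9130, 0.1522).
‖u_3‖ = 1.0321, so q_3 = (-0.4423, -0.8847, 0.1474).

q_3 = (-0.4423, -0.8847, 0.1474)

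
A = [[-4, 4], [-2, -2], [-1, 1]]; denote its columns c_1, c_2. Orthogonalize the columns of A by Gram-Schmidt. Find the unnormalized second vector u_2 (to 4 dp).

u_2 = (1.5238, -3.2381, 0.3810)

e_1 = c_1/‖c_1‖ = (-4, -2, -1)/4.5826 = (-0.8729, -0.4364, -0.2182).
r_{12} = e_1·c_2 = -2.8368.
u_2 = c_2 + 2.8368·e_1 = (1.5238, -3.2381, 0.3810).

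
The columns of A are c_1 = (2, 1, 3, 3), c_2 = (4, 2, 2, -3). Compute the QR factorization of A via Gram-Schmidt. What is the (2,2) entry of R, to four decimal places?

e_1 = c_1/‖c_1‖ = (2, 1, 3, 3)/4.7958 = (0.4170, 0.2085, 0.6255, 0.6255).
r_{12} = e_1·c_2 = 1.4596.
u_2 = c_2 − 1.4596·e_1 = (3.3913, 1.6957, 1.0870, -3.9130).
r_{22} = ‖u_2‖ = 5.5560.

r_{22} = 5.5560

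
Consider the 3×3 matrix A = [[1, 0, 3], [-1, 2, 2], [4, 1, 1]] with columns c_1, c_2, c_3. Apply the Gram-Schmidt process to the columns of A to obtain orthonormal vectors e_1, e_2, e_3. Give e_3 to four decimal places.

e_1 = c_1/‖c_1‖ = (1, -1, 4)/4.2426 = (0.2357, -0.2357, 0.9428).
r_{12} = e_1·c_2 = 0.4714.
u_2 = c_2 − 0.4714·e_1 = (-0.1111, 2.1111, 0.5556).
‖u_2‖ = 2.1858, so e_2 = (-0.0508, 0.9658, 0.2542).
r_{13} = e_1·c_3 = 1.1785; r_{23} = e_2·c_3 = 2.0333.
u_3 = c_3 − 1.1785·e_1 − 2.0333·e_2 = (2.8256, 0.3140, -0.6279).
‖u_3‖ = 2.9115, so e_3 = (0.9705, 0.1078, -0.2157).

e_3 = (0.9705, 0.1078, -0.2157)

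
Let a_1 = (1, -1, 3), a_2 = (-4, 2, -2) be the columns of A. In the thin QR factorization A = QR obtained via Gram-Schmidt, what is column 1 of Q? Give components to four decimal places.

a_1 = (1, -1, 3); ‖a_1‖ = 3.3166, so e_1 = (0.3015, -0.3015, 0.9045).

e_1 = (0.3015, -0.3015, 0.9045)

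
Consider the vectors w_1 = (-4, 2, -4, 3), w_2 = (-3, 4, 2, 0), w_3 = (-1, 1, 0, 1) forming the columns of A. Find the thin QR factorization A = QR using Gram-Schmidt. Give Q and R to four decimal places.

e_1 = w_1/‖w_1‖ = (-4, 2, -4, 3)/6.7082 = (-0.5963, 0.2981, -0.5963, 0.4472).
r_{12} = e_1·w_2 = 1.7889.
u_2 = w_2 − 1.7889·e_1 = (-1.9333, 3.4667, 3.0667, -0.8000).
‖u_2‖ = 5.0794, so e_2 = (-0.3806, 0.6825, 0.6037, -0.1575).
r_{13} = e_1·w_3 = 1.3416; r_{23} = e_2·w_3 = 0.9056.
u_3 = w_3 − 1.3416·e_1 − 0.9056·e_2 = (0.1447, -0.0181, 0.2532, 0.5426).
‖u_3‖ = 0.6163, so e_3 = (0.2348, -0.0293, 0.4109, 0.8805).

Q = [[-0.5963, -0.3806, 0.2348], [0.2981, 0.6825, -0.0293], [-0.5963, 0.6037, 0.4109], [0.4472, -0.1575, 0.8805]], R = [[6.7082, 1.7889, 1.3416], [0.0000, 5.0794, 0.9056], [0.0000, 0.0000, 0.6163]]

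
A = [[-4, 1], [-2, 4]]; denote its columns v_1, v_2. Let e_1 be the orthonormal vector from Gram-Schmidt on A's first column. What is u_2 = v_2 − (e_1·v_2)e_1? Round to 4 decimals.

u_2 = (-1.4000, 2.8000)

v_1 = (-4, -2); ‖v_1‖ = 4.4721, so e_1 = (-0.8944, -0.4472).
e_1·v_2 = (-0.8944)·1 + (-0.4472)·4 = -2.6833.
u_2 = v_2 + 2.6833·e_1 = (-1.4000, 2.8000).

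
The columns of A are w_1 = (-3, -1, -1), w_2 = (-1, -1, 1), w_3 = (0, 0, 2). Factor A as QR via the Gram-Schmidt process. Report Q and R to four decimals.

Q = [[-0.9045, -0.1231, -0.4082], [-0.3015, -0.4924, 0.8165], [-0.3015, 0.8616, 0.4082]], R = [[3.3166, 0.9045, -0.6030], [0.0000, 1.4771, 1.7233], [0.0000, 0.0000, 0.8165]]

q_1 = w_1/‖w_1‖ = (-3, -1, -1)/3.3166 = (-0.9045, -0.3015, -0.3015).
r_{12} = q_1·w_2 = 0.9045.
u_2 = w_2 − 0.9045·q_1 = (-0.1818, -0.7273, 1.2727).
‖u_2‖ = 1.4771, so q_2 = (-0.1231, -0.4924, 0.8616).
r_{13} = q_1·w_3 = -0.6030; r_{23} = q_2·w_3 = 1.7233.
u_3 = w_3 + 0.6030·q_1 − 1.7233·q_2 = (-0.3333, 0.6667, 0.3333).
‖u_3‖ = 0.8165, so q_3 = (-0.4082, 0.8165, 0.4082).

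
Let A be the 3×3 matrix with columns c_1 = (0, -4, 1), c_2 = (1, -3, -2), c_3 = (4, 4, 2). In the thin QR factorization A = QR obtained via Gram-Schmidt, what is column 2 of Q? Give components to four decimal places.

e_2 = (0.3510, -0.2271, -0.9084)

c_1 = (0, -4, 1); ‖c_1‖ = 4.1231, so e_1 = (0.0000, -0.9701, 0.2425).
e_1·c_2 = 0.0000·1 + (-0.9701)·(-3) + 0.2425·(-2) = 2.4254.
u_2 = c_2 − 2.4254·e_1 = (1.0000, -0.6471, -2.5882).
‖u_2‖ = 2.8491, so e_2 = (0.3510, -0.2271, -0.9084).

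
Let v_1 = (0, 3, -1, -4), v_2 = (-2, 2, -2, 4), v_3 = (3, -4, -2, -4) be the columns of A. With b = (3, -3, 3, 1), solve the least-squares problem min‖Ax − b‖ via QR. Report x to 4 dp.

e_1 = v_1/‖v_1‖ = (0, 3, -1, -4)/5.0990 = (0.0000, 0.5883, -0.1961, -0.7845).
r_{12} = e_1·v_2 = -1.5689.
u_2 = v_2 + 1.5689·e_1 = (-2.0000, 2.9231, -2.3077, 2.7692).
‖u_2‖ = 5.0536, so e_2 = (-0.3958, 0.5784, -0.4566, 0.5480).
r_{13} = e_1·v_3 = 1.1767; r_{23} = e_2·v_3 = -4.7796.
u_3 = v_3 − 1.1767·e_1 + 4.7796·e_2 = (1.1084, -1.9277, -3.9518, -0.4578).
‖u_3‖ = 4.5575, so e_3 = (0.2432, -0.4230, -0.8671, -0.1005).
Qᵀb = (-3.1379, -3.7445, -0.7032).
Back-substitute: x_3 = -0.7032/4.5575 = -0.1543.
x_2 = (-3.7445 + 4.7796·(-0.1543))/5.0536 = -0.8869.
x_1 = (-3.1379 + 1.5689·(-0.8869) − 1.1767·(-0.1543))/5.0990 = -0.8527.

x = (-0.8527, -0.8869, -0.1543)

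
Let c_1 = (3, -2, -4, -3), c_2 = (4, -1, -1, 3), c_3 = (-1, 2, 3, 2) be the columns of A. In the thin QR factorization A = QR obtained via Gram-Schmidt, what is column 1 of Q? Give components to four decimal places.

q_1 = c_1/‖c_1‖ = (3, -2, -4, -3)/6.1644 = (0.4867, -0.3244, -0.6489, -0.4867).

q_1 = (0.4867, -0.3244, -0.6489, -0.4867)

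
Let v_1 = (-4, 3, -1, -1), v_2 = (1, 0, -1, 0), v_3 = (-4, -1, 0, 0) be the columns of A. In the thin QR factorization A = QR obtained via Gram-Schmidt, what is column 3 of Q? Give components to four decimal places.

q_1 = v_1/‖v_1‖ = (-4, 3, -1, -1)/5.1962 = (-0.7698, 0.5774, -0.1925, -0.1925).
r_{12} = q_1·v_2 = -0.5774.
u_2 = v_2 + 0.5774·q_1 = (0.5556, 0.3333, -1.1111, -0.1111).
‖u_2‖ = 1.2910, so q_2 = (0.4303, 0.2582, -0.8607, -0.0861).
r_{13} = q_1·v_3 = 2.5019; r_{23} = q_2·v_3 = -1.9795.
u_3 = v_3 − 2.5019·q_1 + 1.9795·q_2 = (-1.2222, -1.9333, -1.2222, 0.3111).
‖u_3‖ = 2.6119, so q_3 = (-0.4679, -0.7402, -0.4679, 0.1191).

q_3 = (-0.4679, -0.7402, -0.4679, 0.1191)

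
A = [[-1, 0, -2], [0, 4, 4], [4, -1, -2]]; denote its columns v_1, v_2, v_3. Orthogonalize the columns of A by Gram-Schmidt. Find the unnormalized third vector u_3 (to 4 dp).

v_1 = (-1, 0, 4); ‖v_1‖ = 4.1231, so q_1 = (-0.2425, 0.0000, 0.9701).
q_1·v_2 = (-0.2425)·0 + 0.0000·4 + 0.9701·(-1) = -0.9701.
u_2 = v_2 + 0.9701·q_1 = (-0.2353, 4.0000, -0.0588).
‖u_2‖ = 4.0073, so q_2 = (-0.0587, 0.9982, -0.0147).
q_1·v_3 = (-0.2425)·(-2) + 0.0000·4 + 0.9701·(-2) = -1.4552; q_2·v_3 = (-0.0587)·(-2) + 0.9982·4 + (-0.0147)·(-2) = 4.1395.
u_3 = v_3 + 1.4552·q_1 − 4.1395·q_2 = (-2.1099, -0.1319, -0.5275).

u_3 = (-2.1099, -0.1319, -0.5275)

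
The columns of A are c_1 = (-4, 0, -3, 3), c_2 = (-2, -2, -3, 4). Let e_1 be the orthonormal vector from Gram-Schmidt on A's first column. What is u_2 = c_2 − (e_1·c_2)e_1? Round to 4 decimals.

c_1 = (-4, 0, -3, 3); ‖c_1‖ = 5.8310, so e_1 = (-0.6860, 0.0000, -0.5145, 0.5145).
e_1·c_2 = (-0.6860)·(-2) + 0.0000·(-2) + (-0.5145)·(-3) + 0.5145·4 = 4.9735.
u_2 = c_2 − 4.9735·e_1 = (1.4118, -2.0000, -0.4412, 1.4412).

u_2 = (1.4118, -2.0000, -0.4412, 1.4412)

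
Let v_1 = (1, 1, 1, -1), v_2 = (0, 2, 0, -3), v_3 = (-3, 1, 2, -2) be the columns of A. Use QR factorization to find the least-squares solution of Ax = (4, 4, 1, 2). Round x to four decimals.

q_1 = v_1/‖v_1‖ = (1, 1, 1, -1)/2.0000 = (0.5000, 0.5000, 0.5000, -0.5000).
r_{12} = q_1·v_2 = 2.5000.
u_2 = v_2 − 2.5000·q_1 = (-1.2500, 0.7500, -1.2500, -1.7500).
‖u_2‖ = 2.5981, so q_2 = (-0.4811, 0.2887, -0.4811, -0.6736).
r_{13} = q_1·v_3 = 1.0000; r_{23} = q_2·v_3 = 2.1170.
u_3 = v_3 − 1.0000·q_1 − 2.1170·q_2 = (-2.4815, -0.1111, 2.5185, -0.0741).
‖u_3‖ = 3.5382, so q_3 = (-0.7013, -0.0314, 0.7118, -0.0209).
Qᵀb = (3.5000, -2.5981, -2.2611).
Back-substitute: x_3 = -2.2611/3.5382 = -0.6391.
x_2 = (-2.5981 − 2.1170·(-0.6391))/2.5981 = -0.4793.
x_1 = (3.5000 − 2.5000·(-0.4793) − 1.0000·(-0.6391))/2.0000 = 2.6686.

x = (2.6686, -0.4793, -0.6391)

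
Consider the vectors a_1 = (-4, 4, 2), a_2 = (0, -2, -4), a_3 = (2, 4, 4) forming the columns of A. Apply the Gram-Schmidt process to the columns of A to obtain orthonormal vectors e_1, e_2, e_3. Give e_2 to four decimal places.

e_2 = (-0.4952, -0.0619, -0.8666)

e_1 = a_1/‖a_1‖ = (-4, 4, 2)/6.0000 = (-0.6667, 0.6667, 0.3333).
r_{12} = e_1·a_2 = -2.6667.
u_2 = a_2 + 2.6667·e_1 = (-1.7778, -0.2222, -3.1111).
‖u_2‖ = 3.5901, so e_2 = (-0.4952, -0.0619, -0.8666).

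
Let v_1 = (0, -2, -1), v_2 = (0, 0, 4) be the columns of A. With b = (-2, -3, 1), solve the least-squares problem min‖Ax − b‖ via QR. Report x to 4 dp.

x = (1.5000, 0.6250)

v_1 = (0, -2, -1); ‖v_1‖ = 2.2361, so q_1 = (0.0000, -0.8944, -0.4472).
q_1·v_2 = 0.0000·0 + (-0.8944)·0 + (-0.4472)·4 = -1.7889.
u_2 = v_2 + 1.7889·q_1 = (0.0000, -1.6000, 3.2000).
‖u_2‖ = 3.5777, so q_2 = (0.0000, -0.4472, 0.8944).
Qᵀb = (2.2361, 2.2361).
Back-substitute: x_2 = 2.2361/3.5777 = 0.6250.
x_1 = (2.2361 + 1.7889·0.6250)/2.2361 = 1.5000.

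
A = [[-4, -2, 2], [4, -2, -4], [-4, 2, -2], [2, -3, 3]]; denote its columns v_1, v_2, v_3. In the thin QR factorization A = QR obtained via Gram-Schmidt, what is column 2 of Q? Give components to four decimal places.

v_1 = (-4, 4, -4, 2); ‖v_1‖ = 7.2111, so e_1 = (-0.5547, 0.5547, -0.5547, 0.2774).
e_1·v_2 = (-0.5547)·(-2) + 0.5547·(-2) + (-0.5547)·2 + 0.2774·(-3) = -1.9415.
u_2 = v_2 + 1.9415·e_1 = (-3.0769, -0.9231, 0.9231, -2.4615).
‖u_2‖ = 4.1510, so e_2 = (-0.7412, -0.2224, 0.2224, -0.5930).

e_2 = (-0.7412, -0.2224, 0.2224, -0.5930)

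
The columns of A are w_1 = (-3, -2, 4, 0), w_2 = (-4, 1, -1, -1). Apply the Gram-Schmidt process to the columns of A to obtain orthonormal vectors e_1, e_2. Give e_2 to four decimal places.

e_2 = (-0.8019, 0.3355, -0.4337, -0.2373)

e_1 = w_1/‖w_1‖ = (-3, -2, 4, 0)/5.3852 = (-0.5571, -0.3714, 0.7428, 0.0000).
r_{12} = e_1·w_2 = 1.1142.
u_2 = w_2 − 1.1142·e_1 = (-3.3793, 1.4138, -1.8276, -1.0000).
‖u_2‖ = 4.2141, so e_2 = (-0.8019, 0.3355, -0.4337, -0.2373).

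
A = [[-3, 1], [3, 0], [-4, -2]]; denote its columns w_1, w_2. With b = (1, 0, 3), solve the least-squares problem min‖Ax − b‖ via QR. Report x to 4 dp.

x = (-0.3448, -0.6552)

w_1 = (-3, 3, -4); ‖w_1‖ = 5.8310, so q_1 = (-0.5145, 0.5145, -0.6860).
q_1·w_2 = (-0.5145)·1 + 0.5145·0 + (-0.6860)·(-2) = 0.8575.
u_2 = w_2 − 0.8575·q_1 = (1.4412, -0.4412, -1.4118).
‖u_2‖ = 2.0651, so q_2 = (0.6979, -0.2136, -0.6836).
Qᵀb = (-2.5725, -1.3530).
Back-substitute: x_2 = -1.3530/2.0651 = -0.6552.
x_1 = (-2.5725 − 0.8575·(-0.6552))/5.8310 = -0.3448.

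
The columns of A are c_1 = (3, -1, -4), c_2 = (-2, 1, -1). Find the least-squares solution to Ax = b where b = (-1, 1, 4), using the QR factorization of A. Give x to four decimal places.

x = (-0.8367, -0.5850)

c_1 = (3, -1, -4); ‖c_1‖ = 5.0990, so e_1 = (0.5883, -0.1961, -0.7845).
e_1·c_2 = 0.5883·(-2) + (-0.1961)·1 + (-0.7845)·(-1) = -0.5883.
u_2 = c_2 + 0.5883·e_1 = (-1.6538, 0.8846, -1.4615).
‖u_2‖ = 2.3778, so e_2 = (-0.6955, 0.3720, -0.6147).
Qᵀb = (-3.9223, -1.3911).
Back-substitute: x_2 = -1.3911/2.3778 = -0.5850.
x_1 = (-3.9223 + 0.5883·(-0.5850))/5.0990 = -0.8367.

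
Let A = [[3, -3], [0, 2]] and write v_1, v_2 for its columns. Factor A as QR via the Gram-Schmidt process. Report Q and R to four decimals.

q_1 = v_1/‖v_1‖ = (3, 0)/3.0000 = (1.0000, 0.0000).
r_{12} = q_1·v_2 = -3.0000.
u_2 = v_2 + 3.0000·q_1 = (0.0000, 2.0000).
‖u_2‖ = 2.0000, so q_2 = (0.0000, 1.0000).

Q = [[1.0000, 0.0000], [0.0000, 1.0000]], R = [[3.0000, -3.0000], [0.0000, 2.0000]]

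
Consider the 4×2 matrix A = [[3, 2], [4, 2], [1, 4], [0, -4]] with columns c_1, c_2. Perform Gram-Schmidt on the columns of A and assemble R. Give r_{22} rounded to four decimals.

r_{22} = 5.2477

c_1 = (3, 4, 1, 0); ‖c_1‖ = 5.0990, so e_1 = (0.5883, 0.7845, 0.1961, 0.0000).
e_1·c_2 = 0.5883·2 + 0.7845·2 + 0.1961·4 + 0.0000·(-4) = 3.5301.
u_2 = c_2 − 3.5301·e_1 = (-0.0769, -0.7692, 3.3077, -4.0000).
r_{22} = ‖u_2‖ = 5.2477.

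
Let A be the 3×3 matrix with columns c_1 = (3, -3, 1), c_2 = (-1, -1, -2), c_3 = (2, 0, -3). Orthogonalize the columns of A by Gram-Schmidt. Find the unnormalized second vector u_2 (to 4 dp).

u_2 = (-0.6842, -1.3158, -1.8947)

c_1 = (3, -3, 1); ‖c_1‖ = 4.3589, so e_1 = (0.6882, -0.6882, 0.2294).
e_1·c_2 = 0.6882·(-1) + (-0.6882)·(-1) + 0.2294·(-2) = -0.4588.
u_2 = c_2 + 0.4588·e_1 = (-0.6842, -1.3158, -1.8947).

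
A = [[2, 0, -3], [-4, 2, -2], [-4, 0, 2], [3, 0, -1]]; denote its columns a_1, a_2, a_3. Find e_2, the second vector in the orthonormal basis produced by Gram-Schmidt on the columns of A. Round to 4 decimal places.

e_2 = (0.2215, 0.8028, -0.4429, 0.3322)

e_1 = a_1/‖a_1‖ = (2, -4, -4, 3)/6.7082 = (0.2981, -0.5963, -0.5963, 0.4472).
r_{12} = e_1·a_2 = -1.1926.
u_2 = a_2 + 1.1926·e_1 = (0.3556, 1.2889, -0.7111, 0.5333).
‖u_2‖ = 1.6055, so e_2 = (0.2215, 0.8028, -0.4429, 0.3322).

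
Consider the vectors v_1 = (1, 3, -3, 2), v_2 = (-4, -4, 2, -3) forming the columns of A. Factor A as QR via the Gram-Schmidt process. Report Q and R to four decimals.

v_1 = (1, 3, -3, 2); ‖v_1‖ = 4.7958, so q_1 = (0.2085, 0.6255, -0.6255, 0.4170).
q_1·v_2 = 0.2085·(-4) + 0.6255·(-4) + (-0.6255)·2 + 0.4170·(-3) = -5.8384.
u_2 = v_2 + 5.8384·q_1 = (-2.7826, -0.3478, -1.6522, -0.5652).
‖u_2‖ = 3.3035, so q_2 = (-0.8423, -0.1053, -0.5001, -0.1711).

Q = [[0.2085, -0.8423], [0.6255, -0.1053], [-0.6255, -0.5001], [0.4170, -0.1711]], R = [[4.7958, -5.8384], [0.0000, 3.3035]]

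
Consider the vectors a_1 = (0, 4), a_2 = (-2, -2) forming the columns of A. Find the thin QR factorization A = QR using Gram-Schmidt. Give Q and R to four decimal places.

e_1 = a_1/‖a_1‖ = (0, 4)/4.0000 = (0.0000, 1.0000).
r_{12} = e_1·a_2 = -2.0000.
u_2 = a_2 + 2.0000·e_1 = (-2.0000, 0.0000).
‖u_2‖ = 2.0000, so e_2 = (-1.0000, 0.0000).

Q = [[0.0000, -1.0000], [1.0000, 0.0000]], R = [[4.0000, -2.0000], [0.0000, 2.0000]]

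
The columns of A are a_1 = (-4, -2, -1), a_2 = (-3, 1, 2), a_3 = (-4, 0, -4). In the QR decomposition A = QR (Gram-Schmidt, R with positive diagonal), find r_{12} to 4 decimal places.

a_1 = (-4, -2, -1); ‖a_1‖ = 4.5826, so e_1 = (-0.8729, -0.4364, -0.2182).
r_{12} = e_1·a_2 = 1.7457.

r_{12} = 1.7457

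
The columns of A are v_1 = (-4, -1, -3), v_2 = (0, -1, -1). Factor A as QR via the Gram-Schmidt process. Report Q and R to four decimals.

v_1 = (-4, -1, -3); ‖v_1‖ = 5.0990, so e_1 = (-0.7845, -0.1961, -0.5883).
e_1·v_2 = (-0.7845)·0 + (-0.1961)·(-1) + (-0.5883)·(-1) = 0.7845.
u_2 = v_2 − 0.7845·e_1 = (0.6154, -0.8462, -0.5385).
‖u_2‖ = 1.1767, so e_2 = (0.5230, -0.7191, -0.4576).

Q = [[-0.7845, 0.5230], [-0.1961, -0.7191], [-0.5883, -0.4576]], R = [[5.0990, 0.7845], [0.0000, 1.1767]]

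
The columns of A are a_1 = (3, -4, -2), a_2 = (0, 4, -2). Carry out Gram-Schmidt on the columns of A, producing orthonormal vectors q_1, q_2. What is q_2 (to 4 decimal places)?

a_1 = (3, -4, -2); ‖a_1‖ = 5.3852, so q_1 = (0.5571, -0.7428, -0.3714).
q_1·a_2 = 0.5571·0 + (-0.7428)·4 + (-0.3714)·(-2) = -2.2283.
u_2 = a_2 + 2.2283·q_1 = (1.2414, 2.3448, -2.8276).
‖u_2‖ = 3.8774, so q_2 = (0.3202, 0.6047, -0.7292).

q_2 = (0.3202, 0.6047, -0.7292)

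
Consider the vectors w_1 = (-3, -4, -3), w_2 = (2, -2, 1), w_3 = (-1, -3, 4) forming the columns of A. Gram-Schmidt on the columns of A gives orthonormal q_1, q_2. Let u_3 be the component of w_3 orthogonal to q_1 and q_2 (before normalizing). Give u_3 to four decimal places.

q_1 = w_1/‖w_1‖ = (-3, -4, -3)/5.8310 = (-0.5145, -0.6860, -0.5145).
r_{12} = q_1·w_2 = -0.1715.
u_2 = w_2 + 0.1715·q_1 = (1.9118, -2.1176, 0.9118).
‖u_2‖ = 2.9951, so q_2 = (0.6383, -0.7070, 0.3044).
r_{13} = q_1·w_3 = 0.5145; r_{23} = q_2·w_3 = 2.7005.
u_3 = w_3 − 0.5145·q_1 − 2.7005·q_2 = (-2.4590, -0.7377, 3.4426).

u_3 = (-2.4590, -0.7377, 3.4426)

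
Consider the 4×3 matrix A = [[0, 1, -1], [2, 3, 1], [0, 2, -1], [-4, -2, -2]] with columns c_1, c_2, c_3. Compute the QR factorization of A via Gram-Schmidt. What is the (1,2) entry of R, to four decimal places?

q_1 = c_1/‖c_1‖ = (0, 2, 0, -4)/4.4721 = (0.0000, 0.4472, 0.0000, -0.8944).
r_{12} = q_1·c_2 = 3.1305.

r_{12} = 3.1305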